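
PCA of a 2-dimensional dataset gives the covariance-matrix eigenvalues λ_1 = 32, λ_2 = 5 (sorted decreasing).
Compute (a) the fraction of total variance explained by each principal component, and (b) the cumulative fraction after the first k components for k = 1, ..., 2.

Step 1 — total variance = trace(Sigma) = Σ λ_i = 32 + 5 = 37.

Step 2 — fraction explained by component i = λ_i / Σ λ:
  PC1: 32/37 = 0.8649
  PC2: 5/37 = 0.1351

Step 3 — cumulative fraction after k components = (λ_1 + ... + λ_k) / Σ λ:
  k = 1: 32/37 = 0.8649
  k = 2: (32 + 5)/37 = 37/37 = 1

Summary (fraction, with percent):

explained: PC1 0.8649 (86.49%), PC2 0.1351 (13.51%);  cumulative: 0.8649, 1


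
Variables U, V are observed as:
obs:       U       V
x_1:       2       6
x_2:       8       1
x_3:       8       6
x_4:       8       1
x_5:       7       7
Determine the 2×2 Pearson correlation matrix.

Step 1 — column means:
  mean(U) = (2 + 8 + 8 + 8 + 7) / 5 = 33/5 = 6.6
  mean(V) = (6 + 1 + 6 + 1 + 7) / 5 = 21/5 = 4.2

Step 2 — sample variances and covariances s[i,j] = (1/(n-1)) · Σ_k (x_{k,i} - mean_i) · (x_{k,j} - mean_j), with n-1 = 4:
  s[U,U] = ((-4.6)·(-4.6) + (1.4)·(1.4) + (1.4)·(1.4) + (1.4)·(1.4) + (0.4)·(0.4)) / 4 = 27.2/4 = 6.8
  s[U,V] = ((-4.6)·(1.8) + (1.4)·(-3.2) + (1.4)·(1.8) + (1.4)·(-3.2) + (0.4)·(2.8)) / 4 = -13.6/4 = -3.4
  s[V,V] = ((1.8)·(1.8) + (-3.2)·(-3.2) + (1.8)·(1.8) + (-3.2)·(-3.2) + (2.8)·(2.8)) / 4 = 34.8/4 = 8.7
  Sample standard deviations s_i = √(s[i,i]):
  s(U) = √(6.8) = 2.6077
  s(V) = √(8.7) = 2.9496

Step 3 — r_{ij} = s_{ij} / (s_i · s_j):
  r[U,U] = 1 (diagonal).
  r[U,V] = -3.4 / (2.6077 · 2.9496) = -3.4 / 7.6916 = -0.442
  r[V,V] = 1 (diagonal).

R is symmetric with unit diagonal. Assembling:

R = [[1, -0.442],
 [-0.442, 1]]


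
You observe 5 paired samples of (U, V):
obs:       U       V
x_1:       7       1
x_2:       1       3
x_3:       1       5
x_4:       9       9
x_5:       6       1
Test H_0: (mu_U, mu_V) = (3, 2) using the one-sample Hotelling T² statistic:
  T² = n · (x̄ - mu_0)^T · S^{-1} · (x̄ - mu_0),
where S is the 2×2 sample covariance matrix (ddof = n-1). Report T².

Step 1 — sample mean vector:
  mean(U) = (7 + 1 + 1 + 9 + 6) / 5 = 24/5 = 4.8
  mean(V) = (1 + 3 + 5 + 9 + 1) / 5 = 19/5 = 3.8
  x̄ = (4.8, 3.8),  deviation x̄ - mu_0 = (4.8, 3.8) - (3, 2) = (1.8, 1.8).

Step 2 — sample covariance matrix, S[i,j] = (1/(n-1)) · Σ_k (x_{k,i} - mean_i) · (x_{k,j} - mean_j), divisor n-1 = 4:
  S[U,U] = ((2.2)·(2.2) + (-3.8)·(-3.8) + (-3.8)·(-3.8) + (4.2)·(4.2) + (1.2)·(1.2)) / 4 = 52.8/4 = 13.2
  S[U,V] = ((2.2)·(-2.8) + (-3.8)·(-0.8) + (-3.8)·(1.2) + (4.2)·(5.2) + (1.2)·(-2.8)) / 4 = 10.8/4 = 2.7
  S[V,V] = ((-2.8)·(-2.8) + (-0.8)·(-0.8) + (1.2)·(1.2) + (5.2)·(5.2) + (-2.8)·(-2.8)) / 4 = 44.8/4 = 11.2
  S = [[13.2, 2.7],
 [2.7, 11.2]].

Step 3 — invert S. det(S) = 13.2·11.2 - (2.7)² = 140.55.
  S^{-1} = (1/det) · [[d, -b], [-b, a]] = [[0.0797, -0.0192],
 [-0.0192, 0.0939]].

Step 4 — quadratic form (x̄ - mu_0)^T · S^{-1} · (x̄ - mu_0):
  S^{-1} · (x̄ - mu_0) = (0.1089, 0.1345),
  (x̄ - mu_0)^T · [...] = (1.8)·(0.1089) + (1.8)·(0.1345) = 0.438.

Step 5 — scale by n: T² = 5 · 0.438 = 2.19.

T² ≈ 2.19


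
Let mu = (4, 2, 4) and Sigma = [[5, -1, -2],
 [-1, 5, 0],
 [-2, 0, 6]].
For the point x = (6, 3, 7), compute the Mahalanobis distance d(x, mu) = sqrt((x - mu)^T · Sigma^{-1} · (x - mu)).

Step 1 — centre the observation: (x - mu) = (2, 1, 3).

Step 2 — invert Sigma (cofactor / det for 3×3, or solve directly):
  Sigma^{-1} = [[0.2419, 0.0484, 0.0806],
 [0.0484, 0.2097, 0.0161],
 [0.0806, 0.0161, 0.1935]].

Step 3 — form the quadratic (x - mu)^T · Sigma^{-1} · (x - mu):
  Sigma^{-1} · (x - mu) = (0.7742, 0.3548, 0.7581).
  (x - mu)^T · [Sigma^{-1} · (x - mu)] = (2)·(0.7742) + (1)·(0.3548) + (3)·(0.7581) = 4.1774.

Step 4 — take square root: d = √(4.1774) ≈ 2.0439.

d(x, mu) = √(4.1774) ≈ 2.0439


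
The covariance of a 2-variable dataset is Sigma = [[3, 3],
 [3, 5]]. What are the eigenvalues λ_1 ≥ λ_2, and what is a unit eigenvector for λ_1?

Step 1 — characteristic polynomial of 2×2 Sigma:
  det(Sigma - λI) = λ² - trace · λ + det = 0.
  trace = 3 + 5 = 8, det = 3·5 - (3)² = 6.
Step 2 — discriminant:
  Δ = trace² - 4·det = 64 - 24 = 40.
Step 3 — eigenvalues:
  λ = (trace ± √Δ)/2 = (8 ± 6.3246)/2,
  λ_1 = 7.1623,  λ_2 = 0.8377.

Step 4 — unit eigenvector for λ_1: solve (Sigma - λ_1 I)v = 0. First row:
  (3 - 7.1623)·v_x + (3)·v_y = 0, i.e. (-4.1623)·v_x + (3)·v_y = 0,
  so v ∝ (b, λ_1 - a) = (3, 4.1623) = u.
  ||u|| = √((3)² + (4.1623)²) = √(26.3246) ≈ 5.1307,
  v_1 = u/||u|| ≈ (0.5847, 0.8112) (||v_1|| = 1).

λ_1 = 7.1623,  λ_2 = 0.8377;  v_1 ≈ (0.5847, 0.8112)


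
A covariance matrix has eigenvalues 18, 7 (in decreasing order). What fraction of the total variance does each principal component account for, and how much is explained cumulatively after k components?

Step 1 — total variance = trace(Sigma) = Σ λ_i = 18 + 7 = 25.

Step 2 — fraction explained by component i = λ_i / Σ λ:
  PC1: 18/25 = 0.72
  PC2: 7/25 = 0.28

Step 3 — cumulative fraction after k components = (λ_1 + ... + λ_k) / Σ λ:
  k = 1: 18/25 = 0.72
  k = 2: (18 + 7)/25 = 25/25 = 1

Summary (fraction, with percent):

explained: PC1 0.72 (72%), PC2 0.28 (28%);  cumulative: 0.72, 1


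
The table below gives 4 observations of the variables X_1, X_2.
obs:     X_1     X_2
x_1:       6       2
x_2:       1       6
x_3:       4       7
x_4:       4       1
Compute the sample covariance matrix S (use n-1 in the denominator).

Step 1 — column means:
  mean(X_1) = (6 + 1 + 4 + 4) / 4 = 15/4 = 3.75
  mean(X_2) = (2 + 6 + 7 + 1) / 4 = 16/4 = 4

Step 2 — sample covariance S[i,j] = (1/(n-1)) · Σ_k (x_{k,i} - mean_i) · (x_{k,j} - mean_j), with n-1 = 3.
  S[X_1,X_1] = ((2.25)·(2.25) + (-2.75)·(-2.75) + (0.25)·(0.25) + (0.25)·(0.25)) / 3 = 12.75/3 = 4.25
  S[X_1,X_2] = ((2.25)·(-2) + (-2.75)·(2) + (0.25)·(3) + (0.25)·(-3)) / 3 = -10/3 = -3.3333
  S[X_2,X_2] = ((-2)·(-2) + (2)·(2) + (3)·(3) + (-3)·(-3)) / 3 = 26/3 = 8.6667

S is symmetric (S[j,i] = S[i,j]). Assembling:

S = [[4.25, -3.3333],
 [-3.3333, 8.6667]]


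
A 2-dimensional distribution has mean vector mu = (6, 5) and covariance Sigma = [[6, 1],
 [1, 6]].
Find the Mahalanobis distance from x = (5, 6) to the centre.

Step 1 — centre the observation: (x - mu) = (-1, 1).

Step 2 — invert Sigma. det(Sigma) = 6·6 - (1)² = 35.
  Sigma^{-1} = (1/det) · [[d, -b], [-b, a]] = [[0.1714, -0.0286],
 [-0.0286, 0.1714]].

Step 3 — form the quadratic (x - mu)^T · Sigma^{-1} · (x - mu):
  Sigma^{-1} · (x - mu) = (-0.2, 0.2).
  (x - mu)^T · [Sigma^{-1} · (x - mu)] = (-1)·(-0.2) + (1)·(0.2) = 0.4.

Step 4 — take square root: d = √(0.4) ≈ 0.6325.

d(x, mu) = √(0.4) ≈ 0.6325


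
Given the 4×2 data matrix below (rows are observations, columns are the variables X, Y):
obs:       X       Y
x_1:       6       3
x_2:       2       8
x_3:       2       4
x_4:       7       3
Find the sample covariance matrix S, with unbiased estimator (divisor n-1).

Step 1 — column means:
  mean(X) = (6 + 2 + 2 + 7) / 4 = 17/4 = 4.25
  mean(Y) = (3 + 8 + 4 + 3) / 4 = 18/4 = 4.5

Step 2 — sample covariance S[i,j] = (1/(n-1)) · Σ_k (x_{k,i} - mean_i) · (x_{k,j} - mean_j), with n-1 = 3.
  S[X,X] = ((1.75)·(1.75) + (-2.25)·(-2.25) + (-2.25)·(-2.25) + (2.75)·(2.75)) / 3 = 20.75/3 = 6.9167
  S[X,Y] = ((1.75)·(-1.5) + (-2.25)·(3.5) + (-2.25)·(-0.5) + (2.75)·(-1.5)) / 3 = -13.5/3 = -4.5
  S[Y,Y] = ((-1.5)·(-1.5) + (3.5)·(3.5) + (-0.5)·(-0.5) + (-1.5)·(-1.5)) / 3 = 17/3 = 5.6667

S is symmetric (S[j,i] = S[i,j]). Assembling:

S = [[6.9167, -4.5],
 [-4.5, 5.6667]]


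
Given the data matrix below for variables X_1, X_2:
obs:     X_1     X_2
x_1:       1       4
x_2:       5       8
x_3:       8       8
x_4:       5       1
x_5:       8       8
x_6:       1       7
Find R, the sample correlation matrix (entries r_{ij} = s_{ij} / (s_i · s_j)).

Step 1 — column means:
  mean(X_1) = (1 + 5 + 8 + 5 + 8 + 1) / 6 = 28/6 = 4.6667
  mean(X_2) = (4 + 8 + 8 + 1 + 8 + 7) / 6 = 36/6 = 6

Step 2 — sample variances and covariances s[i,j] = (1/(n-1)) · Σ_k (x_{k,i} - mean_i) · (x_{k,j} - mean_j), with n-1 = 5:
  s[X_1,X_1] = ((-3.6667)·(-3.6667) + (0.3333)·(0.3333) + (3.3333)·(3.3333) + (0.3333)·(0.3333) + (3.3333)·(3.3333) + (-3.6667)·(-3.6667)) / 5 = 49.3333/5 = 9.8667
  s[X_1,X_2] = ((-3.6667)·(-2) + (0.3333)·(2) + (3.3333)·(2) + (0.3333)·(-5) + (3.3333)·(2) + (-3.6667)·(1)) / 5 = 16/5 = 3.2
  s[X_2,X_2] = ((-2)·(-2) + (2)·(2) + (2)·(2) + (-5)·(-5) + (2)·(2) + (1)·(1)) / 5 = 42/5 = 8.4
  Sample standard deviations s_i = √(s[i,i]):
  s(X_1) = √(9.8667) = 3.1411
  s(X_2) = √(8.4) = 2.8983

Step 3 — r_{ij} = s_{ij} / (s_i · s_j):
  r[X_1,X_1] = 1 (diagonal).
  r[X_1,X_2] = 3.2 / (3.1411 · 2.8983) = 3.2 / 9.1038 = 0.3515
  r[X_2,X_2] = 1 (diagonal).

R is symmetric with unit diagonal. Assembling:

R = [[1, 0.3515],
 [0.3515, 1]]


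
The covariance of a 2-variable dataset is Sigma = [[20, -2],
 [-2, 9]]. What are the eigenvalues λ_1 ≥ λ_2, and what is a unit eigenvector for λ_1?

Step 1 — characteristic polynomial of 2×2 Sigma:
  det(Sigma - λI) = λ² - trace · λ + det = 0.
  trace = 20 + 9 = 29, det = 20·9 - (-2)² = 176.
Step 2 — discriminant:
  Δ = trace² - 4·det = 841 - 704 = 137.
Step 3 — eigenvalues:
  λ = (trace ± √Δ)/2 = (29 ± 11.7047)/2,
  λ_1 = 20.3523,  λ_2 = 8.6477.

Step 4 — unit eigenvector for λ_1: solve (Sigma - λ_1 I)v = 0. First row:
  (20 - 20.3523)·v_x + (-2)·v_y = 0, i.e. (-0.3523)·v_x + (-2)·v_y = 0,
  so v ∝ (b, λ_1 - a) = (-2, 0.3523); multiply by -1 so the first entry is positive: u = (2, -0.3523).
  ||u|| = √((2)² + (-0.3523)²) = √(4.1242) ≈ 2.0308,
  v_1 = u/||u|| ≈ (0.9848, -0.1735) (||v_1|| = 1).

λ_1 = 20.3523,  λ_2 = 8.6477;  v_1 ≈ (0.9848, -0.1735)


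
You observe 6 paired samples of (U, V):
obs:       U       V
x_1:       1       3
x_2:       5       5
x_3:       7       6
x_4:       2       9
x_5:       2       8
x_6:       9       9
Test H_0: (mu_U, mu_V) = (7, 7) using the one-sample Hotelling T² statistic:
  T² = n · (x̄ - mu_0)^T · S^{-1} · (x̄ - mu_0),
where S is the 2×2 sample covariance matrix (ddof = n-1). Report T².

Step 1 — sample mean vector:
  mean(U) = (1 + 5 + 7 + 2 + 2 + 9) / 6 = 26/6 = 4.3333
  mean(V) = (3 + 5 + 6 + 9 + 8 + 9) / 6 = 40/6 = 6.6667
  x̄ = (4.3333, 6.6667),  deviation x̄ - mu_0 = (4.3333, 6.6667) - (7, 7) = (-2.6667, -0.3333).

Step 2 — sample covariance matrix, S[i,j] = (1/(n-1)) · Σ_k (x_{k,i} - mean_i) · (x_{k,j} - mean_j), divisor n-1 = 5:
  S[U,U] = ((-3.3333)·(-3.3333) + (0.6667)·(0.6667) + (2.6667)·(2.6667) + (-2.3333)·(-2.3333) + (-2.3333)·(-2.3333) + (4.6667)·(4.6667)) / 5 = 51.3333/5 = 10.2667
  S[U,V] = ((-3.3333)·(-3.6667) + (0.6667)·(-1.6667) + (2.6667)·(-0.6667) + (-2.3333)·(2.3333) + (-2.3333)·(1.3333) + (4.6667)·(2.3333)) / 5 = 11.6667/5 = 2.3333
  S[V,V] = ((-3.6667)·(-3.6667) + (-1.6667)·(-1.6667) + (-0.6667)·(-0.6667) + (2.3333)·(2.3333) + (1.3333)·(1.3333) + (2.3333)·(2.3333)) / 5 = 29.3333/5 = 5.8667
  S = [[10.2667, 2.3333],
 [2.3333, 5.8667]].

Step 3 — invert S. det(S) = 10.2667·5.8667 - (2.3333)² = 54.7867.
  S^{-1} = (1/det) · [[d, -b], [-b, a]] = [[0.1071, -0.0426],
 [-0.0426, 0.1874]].

Step 4 — quadratic form (x̄ - mu_0)^T · S^{-1} · (x̄ - mu_0):
  S^{-1} · (x̄ - mu_0) = (-0.2714, 0.0511),
  (x̄ - mu_0)^T · [...] = (-2.6667)·(-0.2714) + (-0.3333)·(0.0511) = 0.7066.

Step 5 — scale by n: T² = 6 · 0.7066 = 4.2395.

T² ≈ 4.2395


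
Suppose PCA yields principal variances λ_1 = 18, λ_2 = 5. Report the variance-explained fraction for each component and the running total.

Step 1 — total variance = trace(Sigma) = Σ λ_i = 18 + 5 = 23.

Step 2 — fraction explained by component i = λ_i / Σ λ:
  PC1: 18/23 = 0.7826
  PC2: 5/23 = 0.2174

Step 3 — cumulative fraction after k components = (λ_1 + ... + λ_k) / Σ λ:
  k = 1: 18/23 = 0.7826
  k = 2: (18 + 5)/23 = 23/23 = 1

Summary (fraction, with percent):

explained: PC1 0.7826 (78.26%), PC2 0.2174 (21.74%);  cumulative: 0.7826, 1


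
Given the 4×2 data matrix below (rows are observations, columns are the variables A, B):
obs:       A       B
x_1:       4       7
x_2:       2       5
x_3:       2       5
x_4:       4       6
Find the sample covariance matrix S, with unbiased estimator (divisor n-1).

Step 1 — column means:
  mean(A) = (4 + 2 + 2 + 4) / 4 = 12/4 = 3
  mean(B) = (7 + 5 + 5 + 6) / 4 = 23/4 = 5.75

Step 2 — sample covariance S[i,j] = (1/(n-1)) · Σ_k (x_{k,i} - mean_i) · (x_{k,j} - mean_j), with n-1 = 3.
  S[A,A] = ((1)·(1) + (-1)·(-1) + (-1)·(-1) + (1)·(1)) / 3 = 4/3 = 1.3333
  S[A,B] = ((1)·(1.25) + (-1)·(-0.75) + (-1)·(-0.75) + (1)·(0.25)) / 3 = 3/3 = 1
  S[B,B] = ((1.25)·(1.25) + (-0.75)·(-0.75) + (-0.75)·(-0.75) + (0.25)·(0.25)) / 3 = 2.75/3 = 0.9167

S is symmetric (S[j,i] = S[i,j]). Assembling:

S = [[1.3333, 1],
 [1, 0.9167]]


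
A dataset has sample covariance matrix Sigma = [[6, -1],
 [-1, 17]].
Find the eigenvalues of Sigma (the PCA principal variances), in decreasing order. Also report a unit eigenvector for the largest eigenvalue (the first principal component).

Step 1 — characteristic polynomial of 2×2 Sigma:
  det(Sigma - λI) = λ² - trace · λ + det = 0.
  trace = 6 + 17 = 23, det = 6·17 - (-1)² = 101.
Step 2 — discriminant:
  Δ = trace² - 4·det = 529 - 404 = 125.
Step 3 — eigenvalues:
  λ = (trace ± √Δ)/2 = (23 ± 11.1803)/2,
  λ_1 = 17.0902,  λ_2 = 5.9098.

Step 4 — unit eigenvector for λ_1: solve (Sigma - λ_1 I)v = 0. First row:
  (6 - 17.0902)·v_x + (-1)·v_y = 0, i.e. (-11.0902)·v_x + (-1)·v_y = 0,
  so v ∝ (b, λ_1 - a) = (-1, 11.0902); multiply by -1 so the first entry is positive: u = (1, -11.0902).
  ||u|| = √((1)² + (-11.0902)²) = √(123.9919) ≈ 11.1352,
  v_1 = u/||u|| ≈ (0.0898, -0.996) (||v_1|| = 1).

λ_1 = 17.0902,  λ_2 = 5.9098;  v_1 ≈ (0.0898, -0.996)


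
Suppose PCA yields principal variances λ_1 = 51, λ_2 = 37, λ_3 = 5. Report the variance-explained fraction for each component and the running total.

Step 1 — total variance = trace(Sigma) = Σ λ_i = 51 + 37 + 5 = 93.

Step 2 — fraction explained by component i = λ_i / Σ λ:
  PC1: 51/93 = 0.5484
  PC2: 37/93 = 0.3978
  PC3: 5/93 = 0.0538

Step 3 — cumulative fraction after k components = (λ_1 + ... + λ_k) / Σ λ:
  k = 1: 51/93 = 0.5484
  k = 2: (51 + 37)/93 = 88/93 = 0.9462
  k = 3: (51 + 37 + 5)/93 = 93/93 = 1

Summary (fraction, with percent):

explained: PC1 0.5484 (54.84%), PC2 0.3978 (39.78%), PC3 0.0538 (5.38%);  cumulative: 0.5484, 0.9462, 1


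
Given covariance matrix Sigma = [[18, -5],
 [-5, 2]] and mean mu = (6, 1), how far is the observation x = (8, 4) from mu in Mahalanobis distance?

Step 1 — centre the observation: (x - mu) = (2, 3).

Step 2 — invert Sigma. det(Sigma) = 18·2 - (-5)² = 11.
  Sigma^{-1} = (1/det) · [[d, -b], [-b, a]] = [[0.1818, 0.4545],
 [0.4545, 1.6364]].

Step 3 — form the quadratic (x - mu)^T · Sigma^{-1} · (x - mu):
  Sigma^{-1} · (x - mu) = (1.7273, 5.8182).
  (x - mu)^T · [Sigma^{-1} · (x - mu)] = (2)·(1.7273) + (3)·(5.8182) = 20.9091.

Step 4 — take square root: d = √(20.9091) ≈ 4.5726.

d(x, mu) = √(20.9091) ≈ 4.5726


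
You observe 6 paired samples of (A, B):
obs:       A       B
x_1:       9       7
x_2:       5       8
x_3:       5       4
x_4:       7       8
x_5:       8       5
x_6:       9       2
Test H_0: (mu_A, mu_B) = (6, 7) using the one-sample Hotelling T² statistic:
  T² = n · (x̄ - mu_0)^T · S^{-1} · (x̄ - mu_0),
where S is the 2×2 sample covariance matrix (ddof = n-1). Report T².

Step 1 — sample mean vector:
  mean(A) = (9 + 5 + 5 + 7 + 8 + 9) / 6 = 43/6 = 7.1667
  mean(B) = (7 + 8 + 4 + 8 + 5 + 2) / 6 = 34/6 = 5.6667
  x̄ = (7.1667, 5.6667),  deviation x̄ - mu_0 = (7.1667, 5.6667) - (6, 7) = (1.1667, -1.3333).

Step 2 — sample covariance matrix, S[i,j] = (1/(n-1)) · Σ_k (x_{k,i} - mean_i) · (x_{k,j} - mean_j), divisor n-1 = 5:
  S[A,A] = ((1.8333)·(1.8333) + (-2.1667)·(-2.1667) + (-2.1667)·(-2.1667) + (-0.1667)·(-0.1667) + (0.8333)·(0.8333) + (1.8333)·(1.8333)) / 5 = 16.8333/5 = 3.3667
  S[A,B] = ((1.8333)·(1.3333) + (-2.1667)·(2.3333) + (-2.1667)·(-1.6667) + (-0.1667)·(2.3333) + (0.8333)·(-0.6667) + (1.8333)·(-3.6667)) / 5 = -6.6667/5 = -1.3333
  S[B,B] = ((1.3333)·(1.3333) + (2.3333)·(2.3333) + (-1.6667)·(-1.6667) + (2.3333)·(2.3333) + (-0.6667)·(-0.6667) + (-3.6667)·(-3.6667)) / 5 = 29.3333/5 = 5.8667
  S = [[3.3667, -1.3333],
 [-1.3333, 5.8667]].

Step 3 — invert S. det(S) = 3.3667·5.8667 - (-1.3333)² = 17.9733.
  S^{-1} = (1/det) · [[d, -b], [-b, a]] = [[0.3264, 0.0742],
 [0.0742, 0.1873]].

Step 4 — quadratic form (x̄ - mu_0)^T · S^{-1} · (x̄ - mu_0):
  S^{-1} · (x̄ - mu_0) = (0.2819, -0.1632),
  (x̄ - mu_0)^T · [...] = (1.1667)·(0.2819) + (-1.3333)·(-0.1632) = 0.5465.

Step 5 — scale by n: T² = 6 · 0.5465 = 3.2789.

T² ≈ 3.2789


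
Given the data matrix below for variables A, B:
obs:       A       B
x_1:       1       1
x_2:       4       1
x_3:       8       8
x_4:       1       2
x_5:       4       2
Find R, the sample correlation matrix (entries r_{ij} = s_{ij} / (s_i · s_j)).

Step 1 — column means:
  mean(A) = (1 + 4 + 8 + 1 + 4) / 5 = 18/5 = 3.6
  mean(B) = (1 + 1 + 8 + 2 + 2) / 5 = 14/5 = 2.8

Step 2 — sample variances and covariances s[i,j] = (1/(n-1)) · Σ_k (x_{k,i} - mean_i) · (x_{k,j} - mean_j), with n-1 = 4:
  s[A,A] = ((-2.6)·(-2.6) + (0.4)·(0.4) + (4.4)·(4.4) + (-2.6)·(-2.6) + (0.4)·(0.4)) / 4 = 33.2/4 = 8.3
  s[A,B] = ((-2.6)·(-1.8) + (0.4)·(-1.8) + (4.4)·(5.2) + (-2.6)·(-0.8) + (0.4)·(-0.8)) / 4 = 28.6/4 = 7.15
  s[B,B] = ((-1.8)·(-1.8) + (-1.8)·(-1.8) + (5.2)·(5.2) + (-0.8)·(-0.8) + (-0.8)·(-0.8)) / 4 = 34.8/4 = 8.7
  Sample standard deviations s_i = √(s[i,i]):
  s(A) = √(8.3) = 2.881
  s(B) = √(8.7) = 2.9496

Step 3 — r_{ij} = s_{ij} / (s_i · s_j):
  r[A,A] = 1 (diagonal).
  r[A,B] = 7.15 / (2.881 · 2.9496) = 7.15 / 8.4976 = 0.8414
  r[B,B] = 1 (diagonal).

R is symmetric with unit diagonal. Assembling:

R = [[1, 0.8414],
 [0.8414, 1]]


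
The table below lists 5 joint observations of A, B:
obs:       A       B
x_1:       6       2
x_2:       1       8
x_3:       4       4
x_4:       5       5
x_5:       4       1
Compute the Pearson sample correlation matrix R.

Step 1 — column means:
  mean(A) = (6 + 1 + 4 + 5 + 4) / 5 = 20/5 = 4
  mean(B) = (2 + 8 + 4 + 5 + 1) / 5 = 20/5 = 4

Step 2 — sample variances and covariances s[i,j] = (1/(n-1)) · Σ_k (x_{k,i} - mean_i) · (x_{k,j} - mean_j), with n-1 = 4:
  s[A,A] = ((2)·(2) + (-3)·(-3) + (0)·(0) + (1)·(1) + (0)·(0)) / 4 = 14/4 = 3.5
  s[A,B] = ((2)·(-2) + (-3)·(4) + (0)·(0) + (1)·(1) + (0)·(-3)) / 4 = -15/4 = -3.75
  s[B,B] = ((-2)·(-2) + (4)·(4) + (0)·(0) + (1)·(1) + (-3)·(-3)) / 4 = 30/4 = 7.5
  Sample standard deviations s_i = √(s[i,i]):
  s(A) = √(3.5) = 1.8708
  s(B) = √(7.5) = 2.7386

Step 3 — r_{ij} = s_{ij} / (s_i · s_j):
  r[A,A] = 1 (diagonal).
  r[A,B] = -3.75 / (1.8708 · 2.7386) = -3.75 / 5.1235 = -0.7319
  r[B,B] = 1 (diagonal).

R is symmetric with unit diagonal. Assembling:

R = [[1, -0.7319],
 [-0.7319, 1]]


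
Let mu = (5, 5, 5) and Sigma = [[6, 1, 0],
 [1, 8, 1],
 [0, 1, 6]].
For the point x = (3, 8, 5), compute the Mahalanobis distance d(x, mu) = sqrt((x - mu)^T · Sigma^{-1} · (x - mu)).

Step 1 — centre the observation: (x - mu) = (-2, 3, 0).

Step 2 — invert Sigma (cofactor / det for 3×3, or solve directly):
  Sigma^{-1} = [[0.1703, -0.0217, 0.0036],
 [-0.0217, 0.1304, -0.0217],
 [0.0036, -0.0217, 0.1703]].

Step 3 — form the quadratic (x - mu)^T · Sigma^{-1} · (x - mu):
  Sigma^{-1} · (x - mu) = (-0.4058, 0.4348, -0.0725).
  (x - mu)^T · [Sigma^{-1} · (x - mu)] = (-2)·(-0.4058) + (3)·(0.4348) + (0)·(-0.0725) = 2.1159.

Step 4 — take square root: d = √(2.1159) ≈ 1.4546.

d(x, mu) = √(2.1159) ≈ 1.4546


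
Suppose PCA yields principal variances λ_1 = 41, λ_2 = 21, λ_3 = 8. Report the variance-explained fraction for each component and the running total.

Step 1 — total variance = trace(Sigma) = Σ λ_i = 41 + 21 + 8 = 70.

Step 2 — fraction explained by component i = λ_i / Σ λ:
  PC1: 41/70 = 0.5857
  PC2: 21/70 = 0.3
  PC3: 8/70 = 0.1143

Step 3 — cumulative fraction after k components = (λ_1 + ... + λ_k) / Σ λ:
  k = 1: 41/70 = 0.5857
  k = 2: (41 + 21)/70 = 62/70 = 0.8857
  k = 3: (41 + 21 + 8)/70 = 70/70 = 1

Summary (fraction, with percent):

explained: PC1 0.5857 (58.57%), PC2 0.3 (30%), PC3 0.1143 (11.43%);  cumulative: 0.5857, 0.8857, 1


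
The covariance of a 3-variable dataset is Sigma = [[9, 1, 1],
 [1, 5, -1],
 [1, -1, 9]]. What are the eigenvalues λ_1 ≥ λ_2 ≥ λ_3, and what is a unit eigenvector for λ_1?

Step 1 — characteristic polynomial p(λ) = det(λI - Sigma) = λ³ - tr·λ² + c_1·λ - det, where tr = trace, c_1 = sum of the principal 2×2 minors, det = det(Sigma):
  tr = 9 + 5 + 9 = 23,
  c_1 = (9·5 - (1)²) + (9·9 - (1)²) + (5·9 - (-1)²) = 44 + 80 + 44 = 168,
  det = 9·(5·9 - (-1)²) - (1)·((1)·9 - (-1)·(1)) + (1)·((1)·(-1) - 5·(1)) = 9·(44) - (1)·(10) + (1)·(-6) = 380.
  So p(λ) = λ³ - 23λ² + 168λ - 380.
Step 2 — look for an integer root (rational root theorem: any rational root is an integer divisor of 380). Testing λ = 10:
  p(10) = 1000 - 2300 + 1680 - 380 = 0  ✓
  Dividing out (λ - 10): p(λ) = (λ - 10)(λ² - 13λ + 38).
Step 3 — remaining eigenvalues from the quadratic λ² - 13λ + 38 = 0:
  Δ = 13² - 4·38 = 169 - 152 = 17,  λ = (13 ± √17)/2 = (13 ± 4.1231)/2 ≈ 8.5616 or 4.4384.
  Sorted: λ_1 = 10,  λ_2 = 8.5616,  λ_3 = 4.4384  (check: sum = 23 = tr ✓).

Step 4 — unit eigenvector for λ_1 = 10: v spans the null space of (Sigma - λ_1 I), whose rows are
  r_1 = (-1, 1, 1),  r_2 = (1, -5, -1),  r_3 = (1, -1, -1).
  v is orthogonal to every row, so take v ∝ r_1 × r_2 = ((1)·(-1) - (1)·(-5), (1)·(1) - (-1)·(-1), (-1)·(-5) - (1)·(1)) = (4, 0, 4).
  Rescale (divide by 4): u = (1, 0, 1).
  ||u|| = √((1)² + (0)² + (1)²) = √(2) ≈ 1.4142,  v_1 = u/||u|| ≈ (0.7071, 0, 0.7071) (||v_1|| = 1).

λ_1 = 10,  λ_2 = 8.5616,  λ_3 = 4.4384;  v_1 ≈ (0.7071, 0, 0.7071)


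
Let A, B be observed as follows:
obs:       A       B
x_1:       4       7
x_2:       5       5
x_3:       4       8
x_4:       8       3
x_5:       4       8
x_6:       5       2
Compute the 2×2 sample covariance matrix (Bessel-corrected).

Step 1 — column means:
  mean(A) = (4 + 5 + 4 + 8 + 4 + 5) / 6 = 30/6 = 5
  mean(B) = (7 + 5 + 8 + 3 + 8 + 2) / 6 = 33/6 = 5.5

Step 2 — sample covariance S[i,j] = (1/(n-1)) · Σ_k (x_{k,i} - mean_i) · (x_{k,j} - mean_j), with n-1 = 5.
  S[A,A] = ((-1)·(-1) + (0)·(0) + (-1)·(-1) + (3)·(3) + (-1)·(-1) + (0)·(0)) / 5 = 12/5 = 2.4
  S[A,B] = ((-1)·(1.5) + (0)·(-0.5) + (-1)·(2.5) + (3)·(-2.5) + (-1)·(2.5) + (0)·(-3.5)) / 5 = -14/5 = -2.8
  S[B,B] = ((1.5)·(1.5) + (-0.5)·(-0.5) + (2.5)·(2.5) + (-2.5)·(-2.5) + (2.5)·(2.5) + (-3.5)·(-3.5)) / 5 = 33.5/5 = 6.7

S is symmetric (S[j,i] = S[i,j]). Assembling:

S = [[2.4, -2.8],
 [-2.8, 6.7]]


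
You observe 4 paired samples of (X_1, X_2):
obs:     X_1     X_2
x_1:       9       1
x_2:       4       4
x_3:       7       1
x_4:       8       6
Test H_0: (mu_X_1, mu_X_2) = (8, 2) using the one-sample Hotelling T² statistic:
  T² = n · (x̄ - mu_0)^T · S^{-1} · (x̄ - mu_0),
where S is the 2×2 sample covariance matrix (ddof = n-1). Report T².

Step 1 — sample mean vector:
  mean(X_1) = (9 + 4 + 7 + 8) / 4 = 28/4 = 7
  mean(X_2) = (1 + 4 + 1 + 6) / 4 = 12/4 = 3
  x̄ = (7, 3),  deviation x̄ - mu_0 = (7, 3) - (8, 2) = (-1, 1).

Step 2 — sample covariance matrix, S[i,j] = (1/(n-1)) · Σ_k (x_{k,i} - mean_i) · (x_{k,j} - mean_j), divisor n-1 = 3:
  S[X_1,X_1] = ((2)·(2) + (-3)·(-3) + (0)·(0) + (1)·(1)) / 3 = 14/3 = 4.6667
  S[X_1,X_2] = ((2)·(-2) + (-3)·(1) + (0)·(-2) + (1)·(3)) / 3 = -4/3 = -1.3333
  S[X_2,X_2] = ((-2)·(-2) + (1)·(1) + (-2)·(-2) + (3)·(3)) / 3 = 18/3 = 6
  S = [[4.6667, -1.3333],
 [-1.3333, 6]].

Step 3 — invert S. det(S) = 4.6667·6 - (-1.3333)² = 26.2222.
  S^{-1} = (1/det) · [[d, -b], [-b, a]] = [[0.2288, 0.0508],
 [0.0508, 0.178]].

Step 4 — quadratic form (x̄ - mu_0)^T · S^{-1} · (x̄ - mu_0):
  S^{-1} · (x̄ - mu_0) = (-0.178, 0.1271),
  (x̄ - mu_0)^T · [...] = (-1)·(-0.178) + (1)·(0.1271) = 0.3051.

Step 5 — scale by n: T² = 4 · 0.3051 = 1.2203.

T² ≈ 1.2203


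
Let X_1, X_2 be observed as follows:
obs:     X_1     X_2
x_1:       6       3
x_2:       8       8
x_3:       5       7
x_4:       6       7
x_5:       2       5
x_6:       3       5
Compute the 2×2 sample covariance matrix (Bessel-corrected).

Step 1 — column means:
  mean(X_1) = (6 + 8 + 5 + 6 + 2 + 3) / 6 = 30/6 = 5
  mean(X_2) = (3 + 8 + 7 + 7 + 5 + 5) / 6 = 35/6 = 5.8333

Step 2 — sample covariance S[i,j] = (1/(n-1)) · Σ_k (x_{k,i} - mean_i) · (x_{k,j} - mean_j), with n-1 = 5.
  S[X_1,X_1] = ((1)·(1) + (3)·(3) + (0)·(0) + (1)·(1) + (-3)·(-3) + (-2)·(-2)) / 5 = 24/5 = 4.8
  S[X_1,X_2] = ((1)·(-2.8333) + (3)·(2.1667) + (0)·(1.1667) + (1)·(1.1667) + (-3)·(-0.8333) + (-2)·(-0.8333)) / 5 = 9/5 = 1.8
  S[X_2,X_2] = ((-2.8333)·(-2.8333) + (2.1667)·(2.1667) + (1.1667)·(1.1667) + (1.1667)·(1.1667) + (-0.8333)·(-0.8333) + (-0.8333)·(-0.8333)) / 5 = 16.8333/5 = 3.3667

S is symmetric (S[j,i] = S[i,j]). Assembling:

S = [[4.8, 1.8],
 [1.8, 3.3667]]


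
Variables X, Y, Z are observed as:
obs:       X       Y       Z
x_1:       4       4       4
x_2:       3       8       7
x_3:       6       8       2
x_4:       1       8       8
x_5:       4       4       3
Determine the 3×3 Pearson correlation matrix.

Step 1 — column means:
  mean(X) = (4 + 3 + 6 + 1 + 4) / 5 = 18/5 = 3.6
  mean(Y) = (4 + 8 + 8 + 8 + 4) / 5 = 32/5 = 6.4
  mean(Z) = (4 + 7 + 2 + 8 + 3) / 5 = 24/5 = 4.8

Step 2 — sample variances and covariances s[i,j] = (1/(n-1)) · Σ_k (x_{k,i} - mean_i) · (x_{k,j} - mean_j), with n-1 = 4:
  s[X,X] = ((0.4)·(0.4) + (-0.6)·(-0.6) + (2.4)·(2.4) + (-2.6)·(-2.6) + (0.4)·(0.4)) / 4 = 13.2/4 = 3.3
  s[X,Y] = ((0.4)·(-2.4) + (-0.6)·(1.6) + (2.4)·(1.6) + (-2.6)·(1.6) + (0.4)·(-2.4)) / 4 = -3.2/4 = -0.8
  s[X,Z] = ((0.4)·(-0.8) + (-0.6)·(2.2) + (2.4)·(-2.8) + (-2.6)·(3.2) + (0.4)·(-1.8)) / 4 = -17.4/4 = -4.35
  s[Y,Y] = ((-2.4)·(-2.4) + (1.6)·(1.6) + (1.6)·(1.6) + (1.6)·(1.6) + (-2.4)·(-2.4)) / 4 = 19.2/4 = 4.8
  s[Y,Z] = ((-2.4)·(-0.8) + (1.6)·(2.2) + (1.6)·(-2.8) + (1.6)·(3.2) + (-2.4)·(-1.8)) / 4 = 10.4/4 = 2.6
  s[Z,Z] = ((-0.8)·(-0.8) + (2.2)·(2.2) + (-2.8)·(-2.8) + (3.2)·(3.2) + (-1.8)·(-1.8)) / 4 = 26.8/4 = 6.7
  Sample standard deviations s_i = √(s[i,i]):
  s(X) = √(3.3) = 1.8166
  s(Y) = √(4.8) = 2.1909
  s(Z) = √(6.7) = 2.5884

Step 3 — r_{ij} = s_{ij} / (s_i · s_j):
  r[X,X] = 1 (diagonal).
  r[X,Y] = -0.8 / (1.8166 · 2.1909) = -0.8 / 3.9799 = -0.201
  r[X,Z] = -4.35 / (1.8166 · 2.5884) = -4.35 / 4.7021 = -0.9251
  r[Y,Y] = 1 (diagonal).
  r[Y,Z] = 2.6 / (2.1909 · 2.5884) = 2.6 / 5.671 = 0.4585
  r[Z,Z] = 1 (diagonal).

R is symmetric with unit diagonal. Assembling:

R = [[1, -0.201, -0.9251],
 [-0.201, 1, 0.4585],
 [-0.9251, 0.4585, 1]]


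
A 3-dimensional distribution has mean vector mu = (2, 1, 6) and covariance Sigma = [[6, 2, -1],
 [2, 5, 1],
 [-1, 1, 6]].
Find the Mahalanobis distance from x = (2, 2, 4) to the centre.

Step 1 — centre the observation: (x - mu) = (0, 1, -2).

Step 2 — invert Sigma (cofactor / det for 3×3, or solve directly):
  Sigma^{-1} = [[0.2057, -0.0922, 0.0496],
 [-0.0922, 0.2482, -0.0567],
 [0.0496, -0.0567, 0.1844]].

Step 3 — form the quadratic (x - mu)^T · Sigma^{-1} · (x - mu):
  Sigma^{-1} · (x - mu) = (-0.1915, 0.3617, -0.4255).
  (x - mu)^T · [Sigma^{-1} · (x - mu)] = (0)·(-0.1915) + (1)·(0.3617) + (-2)·(-0.4255) = 1.2128.

Step 4 — take square root: d = √(1.2128) ≈ 1.1013.

d(x, mu) = √(1.2128) ≈ 1.1013


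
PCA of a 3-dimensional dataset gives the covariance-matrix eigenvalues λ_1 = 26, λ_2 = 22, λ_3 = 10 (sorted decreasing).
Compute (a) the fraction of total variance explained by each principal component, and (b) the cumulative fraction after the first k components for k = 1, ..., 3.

Step 1 — total variance = trace(Sigma) = Σ λ_i = 26 + 22 + 10 = 58.

Step 2 — fraction explained by component i = λ_i / Σ λ:
  PC1: 26/58 = 0.4483
  PC2: 22/58 = 0.3793
  PC3: 10/58 = 0.1724

Step 3 — cumulative fraction after k components = (λ_1 + ... + λ_k) / Σ λ:
  k = 1: 26/58 = 0.4483
  k = 2: (26 + 22)/58 = 48/58 = 0.8276
  k = 3: (26 + 22 + 10)/58 = 58/58 = 1

Summary (fraction, with percent):

explained: PC1 0.4483 (44.83%), PC2 0.3793 (37.93%), PC3 0.1724 (17.24%);  cumulative: 0.4483, 0.8276, 1


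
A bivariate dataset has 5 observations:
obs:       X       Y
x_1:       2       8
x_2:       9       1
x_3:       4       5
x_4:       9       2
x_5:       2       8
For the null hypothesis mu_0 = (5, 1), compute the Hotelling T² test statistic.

Step 1 — sample mean vector:
  mean(X) = (2 + 9 + 4 + 9 + 2) / 5 = 26/5 = 5.2
  mean(Y) = (8 + 1 + 5 + 2 + 8) / 5 = 24/5 = 4.8
  x̄ = (5.2, 4.8),  deviation x̄ - mu_0 = (5.2, 4.8) - (5, 1) = (0.2, 3.8).

Step 2 — sample covariance matrix, S[i,j] = (1/(n-1)) · Σ_k (x_{k,i} - mean_i) · (x_{k,j} - mean_j), divisor n-1 = 4:
  S[X,X] = ((-3.2)·(-3.2) + (3.8)·(3.8) + (-1.2)·(-1.2) + (3.8)·(3.8) + (-3.2)·(-3.2)) / 4 = 50.8/4 = 12.7
  S[X,Y] = ((-3.2)·(3.2) + (3.8)·(-3.8) + (-1.2)·(0.2) + (3.8)·(-2.8) + (-3.2)·(3.2)) / 4 = -45.8/4 = -11.45
  S[Y,Y] = ((3.2)·(3.2) + (-3.8)·(-3.8) + (0.2)·(0.2) + (-2.8)·(-2.8) + (3.2)·(3.2)) / 4 = 42.8/4 = 10.7
  S = [[12.7, -11.45],
 [-11.45, 10.7]].

Step 3 — invert S. det(S) = 12.7·10.7 - (-11.45)² = 4.7875.
  S^{-1} = (1/det) · [[d, -b], [-b, a]] = [[2.235, 2.3916],
 [2.3916, 2.6527]].

Step 4 — quadratic form (x̄ - mu_0)^T · S^{-1} · (x̄ - mu_0):
  S^{-1} · (x̄ - mu_0) = (9.5352, 10.5587),
  (x̄ - mu_0)^T · [...] = (0.2)·(9.5352) + (3.8)·(10.5587) = 42.0303.

Step 5 — scale by n: T² = 5 · 42.0303 = 210.1514.

T² ≈ 210.1514


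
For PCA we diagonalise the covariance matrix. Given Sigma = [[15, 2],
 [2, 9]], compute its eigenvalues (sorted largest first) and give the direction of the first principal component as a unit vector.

Step 1 — characteristic polynomial of 2×2 Sigma:
  det(Sigma - λI) = λ² - trace · λ + det = 0.
  trace = 15 + 9 = 24, det = 15·9 - (2)² = 131.
Step 2 — discriminant:
  Δ = trace² - 4·det = 576 - 524 = 52.
Step 3 — eigenvalues:
  λ = (trace ± √Δ)/2 = (24 ± 7.2111)/2,
  λ_1 = 15.6056,  λ_2 = 8.3944.

Step 4 — unit eigenvector for λ_1: solve (Sigma - λ_1 I)v = 0. First row:
  (15 - 15.6056)·v_x + (2)·v_y = 0, i.e. (-0.6056)·v_x + (2)·v_y = 0,
  so v ∝ (b, λ_1 - a) = (2, 0.6056) = u.
  ||u|| = √((2)² + (0.6056)²) = √(4.3667) ≈ 2.0897,
  v_1 = u/||u|| ≈ (0.9571, 0.2898) (||v_1|| = 1).

λ_1 = 15.6056,  λ_2 = 8.3944;  v_1 ≈ (0.9571, 0.2898)


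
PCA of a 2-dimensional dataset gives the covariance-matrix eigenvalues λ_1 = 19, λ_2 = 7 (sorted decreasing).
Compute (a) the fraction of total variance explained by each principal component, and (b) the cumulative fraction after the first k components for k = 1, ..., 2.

Step 1 — total variance = trace(Sigma) = Σ λ_i = 19 + 7 = 26.

Step 2 — fraction explained by component i = λ_i / Σ λ:
  PC1: 19/26 = 0.7308
  PC2: 7/26 = 0.2692

Step 3 — cumulative fraction after k components = (λ_1 + ... + λ_k) / Σ λ:
  k = 1: 19/26 = 0.7308
  k = 2: (19 + 7)/26 = 26/26 = 1

Summary (fraction, with percent):

explained: PC1 0.7308 (73.08%), PC2 0.2692 (26.92%);  cumulative: 0.7308, 1


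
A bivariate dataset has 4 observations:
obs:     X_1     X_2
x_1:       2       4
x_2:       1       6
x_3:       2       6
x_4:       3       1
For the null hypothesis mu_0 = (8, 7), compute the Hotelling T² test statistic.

Step 1 — sample mean vector:
  mean(X_1) = (2 + 1 + 2 + 3) / 4 = 8/4 = 2
  mean(X_2) = (4 + 6 + 6 + 1) / 4 = 17/4 = 4.25
  x̄ = (2, 4.25),  deviation x̄ - mu_0 = (2, 4.25) - (8, 7) = (-6, -2.75).

Step 2 — sample covariance matrix, S[i,j] = (1/(n-1)) · Σ_k (x_{k,i} - mean_i) · (x_{k,j} - mean_j), divisor n-1 = 3:
  S[X_1,X_1] = ((0)·(0) + (-1)·(-1) + (0)·(0) + (1)·(1)) / 3 = 2/3 = 0.6667
  S[X_1,X_2] = ((0)·(-0.25) + (-1)·(1.75) + (0)·(1.75) + (1)·(-3.25)) / 3 = -5/3 = -1.6667
  S[X_2,X_2] = ((-0.25)·(-0.25) + (1.75)·(1.75) + (1.75)·(1.75) + (-3.25)·(-3.25)) / 3 = 16.75/3 = 5.5833
  S = [[0.6667, -1.6667],
 [-1.6667, 5.5833]].

Step 3 — invert S. det(S) = 0.6667·5.5833 - (-1.6667)² = 0.9444.
  S^{-1} = (1/det) · [[d, -b], [-b, a]] = [[5.9118, 1.7647],
 [1.7647, 0.7059]].

Step 4 — quadratic form (x̄ - mu_0)^T · S^{-1} · (x̄ - mu_0):
  S^{-1} · (x̄ - mu_0) = (-40.3235, -12.5294),
  (x̄ - mu_0)^T · [...] = (-6)·(-40.3235) + (-2.75)·(-12.5294) = 276.3971.

Step 5 — scale by n: T² = 4 · 276.3971 = 1105.5882.

T² ≈ 1105.5882


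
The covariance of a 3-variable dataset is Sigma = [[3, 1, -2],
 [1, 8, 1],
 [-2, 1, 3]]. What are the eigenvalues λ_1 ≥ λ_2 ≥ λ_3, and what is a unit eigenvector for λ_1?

Step 1 — characteristic polynomial p(λ) = det(λI - Sigma) = λ³ - tr·λ² + c_1·λ - det, where tr = trace, c_1 = sum of the principal 2×2 minors, det = det(Sigma):
  tr = 3 + 8 + 3 = 14,
  c_1 = (3·8 - (1)²) + (3·3 - (-2)²) + (8·3 - (1)²) = 23 + 5 + 23 = 51,
  det = 3·(8·3 - (1)²) - (1)·((1)·3 - (1)·(-2)) + (-2)·((1)·(1) - 8·(-2)) = 3·(23) - (1)·(5) + (-2)·(17) = 30.
  So p(λ) = λ³ - 14λ² + 51λ - 30.
Step 2 — look for an integer root (rational root theorem: any rational root is an integer divisor of 30). Testing λ = 5:
  p(5) = 125 - 350 + 255 - 30 = 0  ✓
  Dividing out (λ - 5): p(λ) = (λ - 5)(λ² - 9λ + 6).
Step 3 — remaining eigenvalues from the quadratic λ² - 9λ + 6 = 0:
  Δ = 9² - 4·6 = 81 - 24 = 57,  λ = (9 ± √57)/2 = (9 ± 7.5498)/2 ≈ 8.2749 or 0.7251.
  Sorted: λ_1 = 8.2749,  λ_2 = 5,  λ_3 = 0.7251  (check: sum = 14 = tr ✓).

Step 4 — unit eigenvector for λ_1 ≈ 8.2749: v spans the null space of (Sigma - λ_1 I), whose rows are
  r_1 = (-5.2749, 1, -2),  r_2 = (1, -0.2749, 1),  r_3 = (-2, 1, -5.2749).
  v is orthogonal to every row, so take v ∝ r_1 × r_2 = ((1)·(1) - (-2)·(-0.2749), (-2)·(1) - (-5.2749)·(1), (-5.2749)·(-0.2749) - (1)·(1)) ≈ (0.4502, 3.2749, 0.4502).
  Let u = (0.4502, 3.2749, 0.4502).
  ||u|| = √((0.4502)² + (3.2749)² + (0.4502)²) = √(11.1304) ≈ 3.3362,  v_1 = u/||u|| ≈ (0.1349, 0.9816, 0.1349) (||v_1|| = 1).

λ_1 = 8.2749,  λ_2 = 5,  λ_3 = 0.7251;  v_1 ≈ (0.1349, 0.9816, 0.1349)


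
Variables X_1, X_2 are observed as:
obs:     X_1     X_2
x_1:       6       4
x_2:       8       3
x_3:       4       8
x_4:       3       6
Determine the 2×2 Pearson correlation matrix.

Step 1 — column means:
  mean(X_1) = (6 + 8 + 4 + 3) / 4 = 21/4 = 5.25
  mean(X_2) = (4 + 3 + 8 + 6) / 4 = 21/4 = 5.25

Step 2 — sample variances and covariances s[i,j] = (1/(n-1)) · Σ_k (x_{k,i} - mean_i) · (x_{k,j} - mean_j), with n-1 = 3:
  s[X_1,X_1] = ((0.75)·(0.75) + (2.75)·(2.75) + (-1.25)·(-1.25) + (-2.25)·(-2.25)) / 3 = 14.75/3 = 4.9167
  s[X_1,X_2] = ((0.75)·(-1.25) + (2.75)·(-2.25) + (-1.25)·(2.75) + (-2.25)·(0.75)) / 3 = -12.25/3 = -4.0833
  s[X_2,X_2] = ((-1.25)·(-1.25) + (-2.25)·(-2.25) + (2.75)·(2.75) + (0.75)·(0.75)) / 3 = 14.75/3 = 4.9167
  Sample standard deviations s_i = √(s[i,i]):
  s(X_1) = √(4.9167) = 2.2174
  s(X_2) = √(4.9167) = 2.2174

Step 3 — r_{ij} = s_{ij} / (s_i · s_j):
  r[X_1,X_1] = 1 (diagonal).
  r[X_1,X_2] = -4.0833 / (2.2174 · 2.2174) = -4.0833 / 4.9167 = -0.8305
  r[X_2,X_2] = 1 (diagonal).

R is symmetric with unit diagonal. Assembling:

R = [[1, -0.8305],
 [-0.8305, 1]]


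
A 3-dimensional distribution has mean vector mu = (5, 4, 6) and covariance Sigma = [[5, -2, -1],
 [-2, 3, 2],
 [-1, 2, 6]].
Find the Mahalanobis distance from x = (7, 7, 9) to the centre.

Step 1 — centre the observation: (x - mu) = (2, 3, 3).

Step 2 — invert Sigma (cofactor / det for 3×3, or solve directly):
  Sigma^{-1} = [[0.2745, 0.1961, -0.0196],
 [0.1961, 0.5686, -0.1569],
 [-0.0196, -0.1569, 0.2157]].

Step 3 — form the quadratic (x - mu)^T · Sigma^{-1} · (x - mu):
  Sigma^{-1} · (x - mu) = (1.0784, 1.6275, 0.1373).
  (x - mu)^T · [Sigma^{-1} · (x - mu)] = (2)·(1.0784) + (3)·(1.6275) + (3)·(0.1373) = 7.451.

Step 4 — take square root: d = √(7.451) ≈ 2.7296.

d(x, mu) = √(7.451) ≈ 2.7296


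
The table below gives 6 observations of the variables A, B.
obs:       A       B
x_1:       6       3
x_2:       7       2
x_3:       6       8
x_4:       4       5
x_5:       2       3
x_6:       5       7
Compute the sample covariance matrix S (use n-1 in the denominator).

Step 1 — column means:
  mean(A) = (6 + 7 + 6 + 4 + 2 + 5) / 6 = 30/6 = 5
  mean(B) = (3 + 2 + 8 + 5 + 3 + 7) / 6 = 28/6 = 4.6667

Step 2 — sample covariance S[i,j] = (1/(n-1)) · Σ_k (x_{k,i} - mean_i) · (x_{k,j} - mean_j), with n-1 = 5.
  S[A,A] = ((1)·(1) + (2)·(2) + (1)·(1) + (-1)·(-1) + (-3)·(-3) + (0)·(0)) / 5 = 16/5 = 3.2
  S[A,B] = ((1)·(-1.6667) + (2)·(-2.6667) + (1)·(3.3333) + (-1)·(0.3333) + (-3)·(-1.6667) + (0)·(2.3333)) / 5 = 1/5 = 0.2
  S[B,B] = ((-1.6667)·(-1.6667) + (-2.6667)·(-2.6667) + (3.3333)·(3.3333) + (0.3333)·(0.3333) + (-1.6667)·(-1.6667) + (2.3333)·(2.3333)) / 5 = 29.3333/5 = 5.8667

S is symmetric (S[j,i] = S[i,j]). Assembling:

S = [[3.2, 0.2],
 [0.2, 5.8667]]


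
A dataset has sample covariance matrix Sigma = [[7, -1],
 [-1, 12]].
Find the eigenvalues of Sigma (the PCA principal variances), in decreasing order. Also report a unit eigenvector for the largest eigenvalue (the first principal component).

Step 1 — characteristic polynomial of 2×2 Sigma:
  det(Sigma - λI) = λ² - trace · λ + det = 0.
  trace = 7 + 12 = 19, det = 7·12 - (-1)² = 83.
Step 2 — discriminant:
  Δ = trace² - 4·det = 361 - 332 = 29.
Step 3 — eigenvalues:
  λ = (trace ± √Δ)/2 = (19 ± 5.3852)/2,
  λ_1 = 12.1926,  λ_2 = 6.8074.

Step 4 — unit eigenvector for λ_1: solve (Sigma - λ_1 I)v = 0. First row:
  (7 - 12.1926)·v_x + (-1)·v_y = 0, i.e. (-5.1926)·v_x + (-1)·v_y = 0,
  so v ∝ (b, λ_1 - a) = (-1, 5.1926); multiply by -1 so the first entry is positive: u = (1, -5.1926).
  ||u|| = √((1)² + (-5.1926)²) = √(27.9629) ≈ 5.288,
  v_1 = u/||u|| ≈ (0.1891, -0.982) (||v_1|| = 1).

λ_1 = 12.1926,  λ_2 = 6.8074;  v_1 ≈ (0.1891, -0.982)


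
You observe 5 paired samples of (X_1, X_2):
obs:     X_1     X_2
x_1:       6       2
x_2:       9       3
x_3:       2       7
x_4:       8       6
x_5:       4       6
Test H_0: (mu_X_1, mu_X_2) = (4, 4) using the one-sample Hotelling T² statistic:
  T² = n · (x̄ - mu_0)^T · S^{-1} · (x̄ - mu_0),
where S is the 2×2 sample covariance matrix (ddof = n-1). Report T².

Step 1 — sample mean vector:
  mean(X_1) = (6 + 9 + 2 + 8 + 4) / 5 = 29/5 = 5.8
  mean(X_2) = (2 + 3 + 7 + 6 + 6) / 5 = 24/5 = 4.8
  x̄ = (5.8, 4.8),  deviation x̄ - mu_0 = (5.8, 4.8) - (4, 4) = (1.8, 0.8).

Step 2 — sample covariance matrix, S[i,j] = (1/(n-1)) · Σ_k (x_{k,i} - mean_i) · (x_{k,j} - mean_j), divisor n-1 = 4:
  S[X_1,X_1] = ((0.2)·(0.2) + (3.2)·(3.2) + (-3.8)·(-3.8) + (2.2)·(2.2) + (-1.8)·(-1.8)) / 4 = 32.8/4 = 8.2
  S[X_1,X_2] = ((0.2)·(-2.8) + (3.2)·(-1.8) + (-3.8)·(2.2) + (2.2)·(1.2) + (-1.8)·(1.2)) / 4 = -14.2/4 = -3.55
  S[X_2,X_2] = ((-2.8)·(-2.8) + (-1.8)·(-1.8) + (2.2)·(2.2) + (1.2)·(1.2) + (1.2)·(1.2)) / 4 = 18.8/4 = 4.7
  S = [[8.2, -3.55],
 [-3.55, 4.7]].

Step 3 — invert S. det(S) = 8.2·4.7 - (-3.55)² = 25.9375.
  S^{-1} = (1/det) · [[d, -b], [-b, a]] = [[0.1812, 0.1369],
 [0.1369, 0.3161]].

Step 4 — quadratic form (x̄ - mu_0)^T · S^{-1} · (x̄ - mu_0):
  S^{-1} · (x̄ - mu_0) = (0.4357, 0.4993),
  (x̄ - mu_0)^T · [...] = (1.8)·(0.4357) + (0.8)·(0.4993) = 1.1836.

Step 5 — scale by n: T² = 5 · 1.1836 = 5.9181.

T² ≈ 5.9181
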